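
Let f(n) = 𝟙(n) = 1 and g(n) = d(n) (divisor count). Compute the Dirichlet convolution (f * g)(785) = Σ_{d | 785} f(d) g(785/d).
(𝟙 * d)(785) = 9

Divisors of 785: [1, 5, 157, 785]. For each d | 785:
  d = 1: 𝟙(1) · d(785/1) = 1 · 4 = 4
  d = 5: 𝟙(5) · d(785/5) = 1 · 2 = 2
  d = 157: 𝟙(157) · d(785/157) = 1 · 2 = 2
  d = 785: 𝟙(785) · d(785/785) = 1 · 1 = 1
Summing: (𝟙 * d)(785) = 4 + 2 + 2 + 1 = 9.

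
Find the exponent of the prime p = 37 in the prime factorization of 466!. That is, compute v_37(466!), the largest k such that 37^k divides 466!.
v_37(466!) = 12

Legendre's formula: v_p(n!) = Σ_{k ≥ 1} ⌊n / p^k⌋. For p = 37, n = 466, the terms are:
  ⌊466/37^1⌋ = ⌊466/37⌋ = 12
(the next term ⌊466/37^2⌋ = 0, terminating the sum). Summing: v_37(466!) = 12 = 12.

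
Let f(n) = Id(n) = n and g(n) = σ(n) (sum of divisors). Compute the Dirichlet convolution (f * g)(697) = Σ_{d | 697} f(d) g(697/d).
(Id * σ)(697) = 2905

Divisors of 697: [1, 17, 41, 697]. For each d | 697:
  d = 1: Id(1) · σ(697/1) = 1 · 756 = 756
  d = 17: Id(17) · σ(697/17) = 17 · 42 = 714
  d = 41: Id(41) · σ(697/41) = 41 · 18 = 738
  d = 697: Id(697) · σ(697/697) = 697 · 1 = 697
Summing: (Id * σ)(697) = 756 + 714 + 738 + 697 = 2905.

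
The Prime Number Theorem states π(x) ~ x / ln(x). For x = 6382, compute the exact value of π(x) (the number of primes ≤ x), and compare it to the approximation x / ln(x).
π(6382) = 832;  x/ln(x) ≈ 728.44;  relative error ≈ 12.45%.

Directly count primes up to 6382: π(6382) = 832. The PNT approximation gives 6382/ln(6382) ≈ 6382/8.76124 ≈ 728.44. Relative error (π(x) − x/ln(x)) / π(x) ≈ 12.45%; the approximation is known to undercount slightly (Li(x) is a better estimate).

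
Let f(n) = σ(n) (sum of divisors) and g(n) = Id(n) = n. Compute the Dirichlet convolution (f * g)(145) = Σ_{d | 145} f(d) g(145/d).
(σ * Id)(145) = 649

Divisors of 145: [1, 5, 29, 145]. For each d | 145:
  d = 1: σ(1) · Id(145/1) = 1 · 145 = 145
  d = 5: σ(5) · Id(145/5) = 6 · 29 = 174
  d = 29: σ(29) · Id(145/29) = 30 · 5 = 150
  d = 145: σ(145) · Id(145/145) = 180 · 1 = 180
Summing: (σ * Id)(145) = 145 + 174 + 150 + 180 = 649.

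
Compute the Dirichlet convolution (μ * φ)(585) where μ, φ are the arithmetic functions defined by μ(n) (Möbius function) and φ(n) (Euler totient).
(μ * φ)(585) = 132

Divisors of 585: [1, 3, 5, 9, 13, 15, 39, 45, 65, 117, 195, 585]. For each d | 585:
  d = 1: μ(1) · φ(585/1) = 1 · 288 = 288
  d = 3: μ(3) · φ(585/3) = -1 · 96 = -96
  d = 5: μ(5) · φ(585/5) = -1 · 72 = -72
  d = 9: μ(9) · φ(585/9) = 0 · 48 = 0
  d = 13: μ(13) · φ(585/13) = -1 · 24 = -24
  d = 15: μ(15) · φ(585/15) = 1 · 24 = 24
  d = 39: μ(39) · φ(585/39) = 1 · 8 = 8
  d = 45: μ(45) · φ(585/45) = 0 · 12 = 0
  d = 65: μ(65) · φ(585/65) = 1 · 6 = 6
  d = 117: μ(117) · φ(585/117) = 0 · 4 = 0
  d = 195: μ(195) · φ(585/195) = -1 · 2 = -2
  d = 585: μ(585) · φ(585/585) = 0 · 1 = 0
Summing: (μ * φ)(585) = 288 + -96 + -72 + 0 + -24 + 24 + 8 + 0 + 6 + 0 + -2 + 0 = 132.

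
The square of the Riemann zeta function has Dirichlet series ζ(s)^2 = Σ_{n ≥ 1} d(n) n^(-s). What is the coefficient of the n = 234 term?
d(234) = 12

ζ(s)^2 = (Σ 1/m^s)(Σ 1/k^s). The coefficient of 1/n^s in the product is the number of ordered pairs (m, k) with mk = n, which equals d(n). For n = 234, divisors are [1, 2, 3, 6, 9, 13, 18, 26, 39, 78, 117, 234], so d(234) = 12.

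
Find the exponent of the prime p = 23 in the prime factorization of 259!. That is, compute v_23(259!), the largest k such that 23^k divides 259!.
v_23(259!) = 11

Legendre's formula: v_p(n!) = Σ_{k ≥ 1} ⌊n / p^k⌋. For p = 23, n = 259, the terms are:
  ⌊259/23^1⌋ = ⌊259/23⌋ = 11
(the next term ⌊259/23^2⌋ = 0, terminating the sum). Summing: v_23(259!) = 11 = 11.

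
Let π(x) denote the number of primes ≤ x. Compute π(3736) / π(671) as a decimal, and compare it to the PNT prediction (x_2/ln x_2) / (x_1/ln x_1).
π(3736)/π(671) = 521/121 ≈ 4.3058;  PNT prediction ≈ 4.4056.

π(671) = 121 and π(3736) = 521, so π(3736)/π(671) ≈ 4.3058. The PNT-predicted ratio is (3736/ln(3736)) / (671/ln(671)) ≈ 4.4056. The two agree to within a few percent, as expected.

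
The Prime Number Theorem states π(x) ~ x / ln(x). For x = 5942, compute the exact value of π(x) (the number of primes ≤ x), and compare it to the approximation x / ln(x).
π(5942) = 780;  x/ln(x) ≈ 683.79;  relative error ≈ 12.33%.

Directly count primes up to 5942: π(5942) = 780. The PNT approximation gives 5942/ln(5942) ≈ 5942/8.68980 ≈ 683.79. Relative error (π(x) − x/ln(x)) / π(x) ≈ 12.33%; the approximation is known to undercount slightly (Li(x) is a better estimate).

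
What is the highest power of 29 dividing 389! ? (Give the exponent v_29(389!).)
v_29(389!) = 13

Legendre's formula: v_p(n!) = Σ_{k ≥ 1} ⌊n / p^k⌋. For p = 29, n = 389, the terms are:
  ⌊389/29^1⌋ = ⌊389/29⌋ = 13
(the next term ⌊389/29^2⌋ = 0, terminating the sum). Summing: v_29(389!) = 13 = 13.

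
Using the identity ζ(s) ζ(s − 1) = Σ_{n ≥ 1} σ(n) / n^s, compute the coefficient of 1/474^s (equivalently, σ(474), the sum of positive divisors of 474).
σ(474) = 960

In the product (Σ m^0/m^s)(Σ k / k^s) = Σ (Σ_{d | n} d) / n^s, the coefficient of 1/n^s is σ(n) = Σ_{d | n} d. For n = 474, divisors are [1, 2, 3, 6, 79, 158, 237, 474]; summing: σ(474) = 960.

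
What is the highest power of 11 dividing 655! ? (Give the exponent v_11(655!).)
v_11(655!) = 64

Legendre's formula: v_p(n!) = Σ_{k ≥ 1} ⌊n / p^k⌋. For p = 11, n = 655, the terms are:
  ⌊655/11^1⌋ = ⌊655/11⌋ = 59
  ⌊655/11^2⌋ = ⌊655/121⌋ = 5
(the next term ⌊655/11^3⌋ = 0, terminating the sum). Summing: v_11(655!) = 59 + 5 = 64.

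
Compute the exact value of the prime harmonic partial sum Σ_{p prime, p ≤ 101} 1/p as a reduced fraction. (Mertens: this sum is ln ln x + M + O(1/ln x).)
Σ 1/p = 422113843906354093775418512493046577809/232862364358497360900063316880507363070

π(101) = 26, so the primes ≤ 101 are [2, 3, 5, 7, 11, 13, 17, 19, 23, 29, 31, 37, 41, 43, 47, 53, 59, 61, 67, 71, 73, 79, 83, 89, 97, 101]. Summing 1/p over these primes: 422113843906354093775418512493046577809/232862364358497360900063316880507363070 ≈ 1.8127. Mertens estimate ln ln(101) + 0.2615 ≈ 1.7908.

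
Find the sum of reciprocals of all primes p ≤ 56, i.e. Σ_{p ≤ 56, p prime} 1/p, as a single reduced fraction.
Σ 1/p = 54766551458687142251/32589158477190044730

π(56) = 16, so the primes ≤ 56 are [2, 3, 5, 7, 11, 13, 17, 19, 23, 29, 31, 37, 41, 43, 47, 53]. Summing 1/p over these primes: 54766551458687142251/32589158477190044730 ≈ 1.6805. Mertens estimate ln ln(56) + 0.2615 ≈ 1.6541.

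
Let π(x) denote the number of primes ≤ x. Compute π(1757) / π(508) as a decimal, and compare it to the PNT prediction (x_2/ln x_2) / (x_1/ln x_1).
π(1757)/π(508) = 273/96 ≈ 2.8438;  PNT prediction ≈ 2.8842.

π(508) = 96 and π(1757) = 273, so π(1757)/π(508) ≈ 2.8438. The PNT-predicted ratio is (1757/ln(1757)) / (508/ln(508)) ≈ 2.8842. The two agree to within a few percent, as expected.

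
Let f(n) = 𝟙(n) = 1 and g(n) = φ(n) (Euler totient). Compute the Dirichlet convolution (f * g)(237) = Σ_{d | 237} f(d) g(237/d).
(𝟙 * φ)(237) = 237

Divisors of 237: [1, 3, 79, 237]. For each d | 237:
  d = 1: 𝟙(1) · φ(237/1) = 1 · 156 = 156
  d = 3: 𝟙(3) · φ(237/3) = 1 · 78 = 78
  d = 79: 𝟙(79) · φ(237/79) = 1 · 2 = 2
  d = 237: 𝟙(237) · φ(237/237) = 1 · 1 = 1
Summing: (𝟙 * φ)(237) = 156 + 78 + 2 + 1 = 237.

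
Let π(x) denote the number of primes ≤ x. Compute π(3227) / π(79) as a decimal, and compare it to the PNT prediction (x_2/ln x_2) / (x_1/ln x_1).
π(3227)/π(79) = 456/22 ≈ 20.7273;  PNT prediction ≈ 22.0915.

π(79) = 22 and π(3227) = 456, so π(3227)/π(79) ≈ 20.7273. The PNT-predicted ratio is (3227/ln(3227)) / (79/ln(79)) ≈ 22.0915. The two agree to within a few percent, as expected.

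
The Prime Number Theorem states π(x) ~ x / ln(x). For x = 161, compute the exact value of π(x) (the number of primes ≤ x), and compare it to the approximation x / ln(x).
π(161) = 37;  x/ln(x) ≈ 31.68;  relative error ≈ 14.37%.

Directly count primes up to 161: π(161) = 37. The PNT approximation gives 161/ln(161) ≈ 161/5.08140 ≈ 31.68. Relative error (π(x) − x/ln(x)) / π(x) ≈ 14.37%; the approximation is known to undercount slightly (Li(x) is a better estimate).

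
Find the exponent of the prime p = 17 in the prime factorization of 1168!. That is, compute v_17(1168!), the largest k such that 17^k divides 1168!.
v_17(1168!) = 72

Legendre's formula: v_p(n!) = Σ_{k ≥ 1} ⌊n / p^k⌋. For p = 17, n = 1168, the terms are:
  ⌊1168/17^1⌋ = ⌊1168/17⌋ = 68
  ⌊1168/17^2⌋ = ⌊1168/289⌋ = 4
(the next term ⌊1168/17^3⌋ = 0, terminating the sum). Summing: v_17(1168!) = 68 + 4 = 72.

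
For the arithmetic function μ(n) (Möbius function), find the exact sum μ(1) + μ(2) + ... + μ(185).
Σ_{n ≤ 185} μ(n) = -3

Compute μ(n) for each 1 ≤ n ≤ 185: μ(1) = 1, μ(2) = -1, μ(3) = -1, μ(4) = 0, μ(5) = -1, μ(6) = 1, μ(7) = -1, μ(8) = 0, μ(9) = 0, μ(10) = 1, μ(11) = -1, μ(12) = 0, μ(13) = -1, μ(14) = 1, μ(15) = 1, μ(16) = 0, μ(17) = -1, μ(18) = 0, μ(19) = -1, μ(20) = 0, μ(21) = 1, μ(22) = 1, μ(23) = -1, μ(24) = 0, μ(25) = 0, μ(26) = 1, μ(27) = 0, μ(28) = 0, μ(29) = -1, μ(30) = -1, μ(31) = -1, μ(32) = 0, μ(33) = 1, μ(34) = 1, μ(35) = 1, μ(36) = 0, μ(37) = -1, μ(38) = 1, μ(39) = 1, μ(40) = 0, μ(41) = -1, μ(42) = -1, μ(43) = -1, μ(44) = 0, μ(45) = 0, μ(46) = 1, μ(47) = -1, μ(48) = 0, μ(49) = 0, μ(50) = 0, μ(51) = 1, μ(52) = 0, μ(53) = -1, μ(54) = 0, μ(55) = 1, μ(56) = 0, μ(57) = 1, μ(58) = 1, μ(59) = -1, μ(60) = 0, μ(61) = -1, μ(62) = 1, μ(63) = 0, μ(64) = 0, μ(65) = 1, μ(66) = -1, μ(67) = -1, μ(68) = 0, μ(69) = 1, μ(70) = -1, μ(71) = -1, μ(72) = 0, μ(73) = -1, μ(74) = 1, μ(75) = 0, μ(76) = 0, μ(77) = 1, μ(78) = -1, μ(79) = -1, μ(80) = 0, μ(81) = 0, μ(82) = 1, μ(83) = -1, μ(84) = 0, μ(85) = 1, μ(86) = 1, μ(87) = 1, μ(88) = 0, μ(89) = -1, μ(90) = 0, μ(91) = 1, μ(92) = 0, μ(93) = 1, μ(94) = 1, μ(95) = 1, μ(96) = 0, μ(97) = -1, μ(98) = 0, μ(99) = 0, μ(100) = 0, μ(101) = -1, μ(102) = -1, μ(103) = -1, μ(104) = 0, μ(105) = -1, μ(106) = 1, μ(107) = -1, μ(108) = 0, μ(109) = -1, μ(110) = -1, μ(111) = 1, μ(112) = 0, μ(113) = -1, μ(114) = -1, μ(115) = 1, μ(116) = 0, μ(117) = 0, μ(118) = 1, μ(119) = 1, μ(120) = 0, μ(121) = 0, μ(122) = 1, μ(123) = 1, μ(124) = 0, μ(125) = 0, μ(126) = 0, μ(127) = -1, μ(128) = 0, μ(129) = 1, μ(130) = -1, μ(131) = -1, μ(132) = 0, μ(133) = 1, μ(134) = 1, μ(135) = 0, μ(136) = 0, μ(137) = -1, μ(138) = -1, μ(139) = -1, μ(140) = 0, μ(141) = 1, μ(142) = 1, μ(143) = 1, μ(144) = 0, μ(145) = 1, μ(146) = 1, μ(147) = 0, μ(148) = 0, μ(149) = -1, μ(150) = 0, μ(151) = -1, μ(152) = 0, μ(153) = 0, μ(154) = -1, μ(155) = 1, μ(156) = 0, μ(157) = -1, μ(158) = 1, μ(159) = 1, μ(160) = 0, μ(161) = 1, μ(162) = 0, μ(163) = -1, μ(164) = 0, μ(165) = -1, μ(166) = 1, μ(167) = -1, μ(168) = 0, μ(169) = 0, μ(170) = -1, μ(171) = 0, μ(172) = 0, μ(173) = -1, μ(174) = -1, μ(175) = 0, μ(176) = 0, μ(177) = 1, μ(178) = 1, μ(179) = -1, μ(180) = 0, μ(181) = -1, μ(182) = -1, μ(183) = 1, μ(184) = 0, μ(185) = 1. Summing all 185 values: -3. (Mertens function M(x) = Σ_{n ≤ x} μ(n); on average M(x) should be small (PNT ⟺ M(x) = o(x)).)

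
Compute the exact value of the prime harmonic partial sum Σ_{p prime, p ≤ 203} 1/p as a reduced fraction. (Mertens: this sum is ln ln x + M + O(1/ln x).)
Σ 1/p = 15202313841027497739047080375538859939135227730139536997746371469607707132833646367/7799922041683461553249199106329813876687996789903550945093032474868511536164700810

π(203) = 46, so the primes ≤ 203 are [2, 3, 5, 7, 11, 13, 17, 19, 23, 29, 31, 37, 41, 43, 47, 53, 59, 61, 67, 71, 73, 79, 83, 89, 97, 101, 103, 107, 109, 113, 127, 131, 137, 139, 149, 151, 157, 163, 167, 173, 179, 181, 191, 193, 197, 199]. Summing 1/p over these primes: 15202313841027497739047080375538859939135227730139536997746371469607707132833646367/7799922041683461553249199106329813876687996789903550945093032474868511536164700810 ≈ 1.9490. Mertens estimate ln ln(203) + 0.2615 ≈ 1.9317.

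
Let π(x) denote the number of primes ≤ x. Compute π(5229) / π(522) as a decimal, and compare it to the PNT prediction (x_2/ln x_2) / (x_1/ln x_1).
π(5229)/π(522) = 694/98 ≈ 7.0816;  PNT prediction ≈ 7.3213.

π(522) = 98 and π(5229) = 694, so π(5229)/π(522) ≈ 7.0816. The PNT-predicted ratio is (5229/ln(5229)) / (522/ln(522)) ≈ 7.3213. The two agree to within a few percent, as expected.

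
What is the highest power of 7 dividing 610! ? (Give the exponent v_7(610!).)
v_7(610!) = 100

Legendre's formula: v_p(n!) = Σ_{k ≥ 1} ⌊n / p^k⌋. For p = 7, n = 610, the terms are:
  ⌊610/7^1⌋ = ⌊610/7⌋ = 87
  ⌊610/7^2⌋ = ⌊610/49⌋ = 12
  ⌊610/7^3⌋ = ⌊610/343⌋ = 1
(the next term ⌊610/7^4⌋ = 0, terminating the sum). Summing: v_7(610!) = 87 + 12 + 1 = 100.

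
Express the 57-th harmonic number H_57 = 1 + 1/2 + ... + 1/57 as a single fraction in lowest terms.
H_57 = 253437484000080020709989/54749786241679275146400

Direct summation: H_57 = 1 + 1/2 + ... + 1/57. The least common denominator is lcm(1, ..., 57) = 164249358725037825439200; over this denominator the numerator is 164249358725037825439200 + 82124679362518912719600 + 54749786241679275146400 + 41062339681259456359800 + 32849871745007565087840 + 27374893120839637573200 + 23464194103576832205600 + 20531169840629728179900 + 18249928747226425048800 + 16424935872503782543920 + 14931759884094347767200 + 13687446560419818786600 + 12634566055772140418400 + 11732097051788416102800 + 10949957248335855029280 + 10265584920314864089950 + 9661726983825754437600 + 9124964373613212524400 + 8644703090791464496800 + 8212467936251891271960 + 7821398034525610735200 + 7465879942047173883600 + 7141276466305992410400 + 6843723280209909393300 + 6569974349001513017568 + 6317283027886070209200 + 6083309582408808349600 + 5866048525894208051400 + 5663770990518545704800 + 5474978624167927514640 + 5298366410485091143200 + 5132792460157432044975 + 4977253294698115922400 + 4830863491912877218800 + 4692838820715366441120 + 4562482186806606262200 + 4439171857433454741600 + 4322351545395732248400 + 4211522018590713472800 + 4106233968125945635980 + 4006081920122873791200 + 3910699017262805367600 + 3819752528489251754400 + 3732939971023586941800 + 3649985749445285009760 + 3570638233152996205200 + 3494667206915698413600 + 3421861640104954696650 + 3352027729082404600800 + 3284987174500756508784 + 3220575661275251479200 + 3158641513943035104600 + 3099044504245996706400 + 3041654791204404174800 + 2986351976818869553440 + 2933024262947104025700 + 2881567696930488165600 = 760312452000240062129967, so H_57 = 760312452000240062129967/164249358725037825439200; reducing by gcd(760312452000240062129967, 164249358725037825439200) = 3 gives 253437484000080020709989/54749786241679275146400 ≈ 4.62901. (The PNT-adjacent estimate ln(57) + γ ≈ 4.62027 matches within O(1/n).)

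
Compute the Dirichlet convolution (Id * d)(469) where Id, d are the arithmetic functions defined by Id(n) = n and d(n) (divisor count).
(Id * d)(469) = 621

Divisors of 469: [1, 7, 67, 469]. For each d | 469:
  d = 1: Id(1) · d(469/1) = 1 · 4 = 4
  d = 7: Id(7) · d(469/7) = 7 · 2 = 14
  d = 67: Id(67) · d(469/67) = 67 · 2 = 134
  d = 469: Id(469) · d(469/469) = 469 · 1 = 469
Summing: (Id * d)(469) = 4 + 14 + 134 + 469 = 621.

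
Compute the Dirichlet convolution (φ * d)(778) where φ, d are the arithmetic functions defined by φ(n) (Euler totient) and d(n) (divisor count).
(φ * d)(778) = 1170

Divisors of 778: [1, 2, 389, 778]. For each d | 778:
  d = 1: φ(1) · d(778/1) = 1 · 4 = 4
  d = 2: φ(2) · d(778/2) = 1 · 2 = 2
  d = 389: φ(389) · d(778/389) = 388 · 2 = 776
  d = 778: φ(778) · d(778/778) = 388 · 1 = 388
Summing: (φ * d)(778) = 4 + 2 + 776 + 388 = 1170.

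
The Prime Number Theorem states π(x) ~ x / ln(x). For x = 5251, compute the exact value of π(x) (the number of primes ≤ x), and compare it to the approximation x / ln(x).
π(5251) = 697;  x/ln(x) ≈ 612.99;  relative error ≈ 12.05%.

Directly count primes up to 5251: π(5251) = 697. The PNT approximation gives 5251/ln(5251) ≈ 5251/8.56617 ≈ 612.99. Relative error (π(x) − x/ln(x)) / π(x) ≈ 12.05%; the approximation is known to undercount slightly (Li(x) is a better estimate).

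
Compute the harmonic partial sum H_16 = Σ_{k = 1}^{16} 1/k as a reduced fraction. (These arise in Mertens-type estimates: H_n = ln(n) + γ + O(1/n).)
H_16 = 2436559/720720

Direct summation: H_16 = 1 + 1/2 + ... + 1/16. The least common denominator is lcm(1, ..., 16) = 720720; over this denominator the numerator is 720720 + 360360 + 240240 + 180180 + 144144 + 120120 + 102960 + 90090 + 80080 + 72072 + 65520 + 60060 + 55440 + 51480 + 48048 + 45045 = 2436559, so H_16 = 2436559/720720 (already in lowest terms) ≈ 3.38073. (The PNT-adjacent estimate ln(16) + γ ≈ 3.34980 matches within O(1/n).)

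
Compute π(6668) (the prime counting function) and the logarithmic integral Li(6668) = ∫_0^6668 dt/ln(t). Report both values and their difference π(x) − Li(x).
π(6668) = 859;  Li(6668) ≈ 876.73;  π(x) − Li(x) ≈ -17.73.

Direct count of primes ≤ 6668 gives π(6668) = 859. Numerical evaluation of the logarithmic integral gives Li(6668) ≈ 876.73. The difference π(x) − Li(x) ≈ -17.73 is typically negative for small/moderate x (Li(x) overestimates), though Littlewood's theorem shows this sign changes infinitely often.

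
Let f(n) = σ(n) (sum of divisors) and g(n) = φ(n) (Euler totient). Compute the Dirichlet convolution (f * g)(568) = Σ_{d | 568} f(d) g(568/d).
(σ * φ)(568) = 4544

Divisors of 568: [1, 2, 4, 8, 71, 142, 284, 568]. For each d | 568:
  d = 1: σ(1) · φ(568/1) = 1 · 280 = 280
  d = 2: σ(2) · φ(568/2) = 3 · 140 = 420
  d = 4: σ(4) · φ(568/4) = 7 · 70 = 490
  d = 8: σ(8) · φ(568/8) = 15 · 70 = 1050
  d = 71: σ(71) · φ(568/71) = 72 · 4 = 288
  d = 142: σ(142) · φ(568/142) = 216 · 2 = 432
  d = 284: σ(284) · φ(568/284) = 504 · 1 = 504
  d = 568: σ(568) · φ(568/568) = 1080 · 1 = 1080
Summing: (σ * φ)(568) = 280 + 420 + 490 + 1050 + 288 + 432 + 504 + 1080 = 4544.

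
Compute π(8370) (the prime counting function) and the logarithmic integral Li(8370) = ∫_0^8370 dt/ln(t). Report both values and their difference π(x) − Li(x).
π(8370) = 1048;  Li(8370) ≈ 1067.48;  π(x) − Li(x) ≈ -19.48.

Direct count of primes ≤ 8370 gives π(8370) = 1048. Numerical evaluation of the logarithmic integral gives Li(8370) ≈ 1067.48. The difference π(x) − Li(x) ≈ -19.48 is typically negative for small/moderate x (Li(x) overestimates), though Littlewood's theorem shows this sign changes infinitely often.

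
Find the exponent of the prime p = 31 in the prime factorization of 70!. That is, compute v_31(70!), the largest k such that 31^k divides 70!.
v_31(70!) = 2

Legendre's formula: v_p(n!) = Σ_{k ≥ 1} ⌊n / p^k⌋. For p = 31, n = 70, the terms are:
  ⌊70/31^1⌋ = ⌊70/31⌋ = 2
(the next term ⌊70/31^2⌋ = 0, terminating the sum). Summing: v_31(70!) = 2 = 2.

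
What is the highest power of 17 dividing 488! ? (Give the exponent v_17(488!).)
v_17(488!) = 29

Legendre's formula: v_p(n!) = Σ_{k ≥ 1} ⌊n / p^k⌋. For p = 17, n = 488, the terms are:
  ⌊488/17^1⌋ = ⌊488/17⌋ = 28
  ⌊488/17^2⌋ = ⌊488/289⌋ = 1
(the next term ⌊488/17^3⌋ = 0, terminating the sum). Summing: v_17(488!) = 28 + 1 = 29.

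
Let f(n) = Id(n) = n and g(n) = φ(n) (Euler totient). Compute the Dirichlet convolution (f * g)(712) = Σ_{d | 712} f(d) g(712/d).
(Id * φ)(712) = 3540

Divisors of 712: [1, 2, 4, 8, 89, 178, 356, 712]. For each d | 712:
  d = 1: Id(1) · φ(712/1) = 1 · 352 = 352
  d = 2: Id(2) · φ(712/2) = 2 · 176 = 352
  d = 4: Id(4) · φ(712/4) = 4 · 88 = 352
  d = 8: Id(8) · φ(712/8) = 8 · 88 = 704
  d = 89: Id(89) · φ(712/89) = 89 · 4 = 356
  d = 178: Id(178) · φ(712/178) = 178 · 2 = 356
  d = 356: Id(356) · φ(712/356) = 356 · 1 = 356
  d = 712: Id(712) · φ(712/712) = 712 · 1 = 712
Summing: (Id * φ)(712) = 352 + 352 + 352 + 704 + 356 + 356 + 356 + 712 = 3540.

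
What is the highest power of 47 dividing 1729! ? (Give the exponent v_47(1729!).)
v_47(1729!) = 36

Legendre's formula: v_p(n!) = Σ_{k ≥ 1} ⌊n / p^k⌋. For p = 47, n = 1729, the terms are:
  ⌊1729/47^1⌋ = ⌊1729/47⌋ = 36
(the next term ⌊1729/47^2⌋ = 0, terminating the sum). Summing: v_47(1729!) = 36 = 36.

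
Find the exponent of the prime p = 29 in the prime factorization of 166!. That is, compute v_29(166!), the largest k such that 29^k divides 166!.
v_29(166!) = 5

Legendre's formula: v_p(n!) = Σ_{k ≥ 1} ⌊n / p^k⌋. For p = 29, n = 166, the terms are:
  ⌊166/29^1⌋ = ⌊166/29⌋ = 5
(the next term ⌊166/29^2⌋ = 0, terminating the sum). Summing: v_29(166!) = 5 = 5.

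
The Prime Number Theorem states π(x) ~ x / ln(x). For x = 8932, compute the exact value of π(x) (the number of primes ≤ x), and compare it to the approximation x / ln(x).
π(8932) = 1110;  x/ln(x) ≈ 981.82;  relative error ≈ 11.55%.

Directly count primes up to 8932: π(8932) = 1110. The PNT approximation gives 8932/ln(8932) ≈ 8932/9.09740 ≈ 981.82. Relative error (π(x) − x/ln(x)) / π(x) ≈ 11.55%; the approximation is known to undercount slightly (Li(x) is a better estimate).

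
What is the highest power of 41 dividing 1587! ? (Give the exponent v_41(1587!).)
v_41(1587!) = 38

Legendre's formula: v_p(n!) = Σ_{k ≥ 1} ⌊n / p^k⌋. For p = 41, n = 1587, the terms are:
  ⌊1587/41^1⌋ = ⌊1587/41⌋ = 38
(the next term ⌊1587/41^2⌋ = 0, terminating the sum). Summing: v_41(1587!) = 38 = 38.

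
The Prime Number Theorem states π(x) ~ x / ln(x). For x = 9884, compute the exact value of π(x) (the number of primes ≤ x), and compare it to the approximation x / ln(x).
π(9884) = 1219;  x/ln(x) ≈ 1074.50;  relative error ≈ 11.85%.

Directly count primes up to 9884: π(9884) = 1219. The PNT approximation gives 9884/ln(9884) ≈ 9884/9.19867 ≈ 1074.50. Relative error (π(x) − x/ln(x)) / π(x) ≈ 11.85%; the approximation is known to undercount slightly (Li(x) is a better estimate).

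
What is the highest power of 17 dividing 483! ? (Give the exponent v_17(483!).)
v_17(483!) = 29

Legendre's formula: v_p(n!) = Σ_{k ≥ 1} ⌊n / p^k⌋. For p = 17, n = 483, the terms are:
  ⌊483/17^1⌋ = ⌊483/17⌋ = 28
  ⌊483/17^2⌋ = ⌊483/289⌋ = 1
(the next term ⌊483/17^3⌋ = 0, terminating the sum). Summing: v_17(483!) = 28 + 1 = 29.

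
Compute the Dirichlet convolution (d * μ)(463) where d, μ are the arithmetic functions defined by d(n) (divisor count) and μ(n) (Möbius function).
(d * μ)(463) = 1

Divisors of 463: [1, 463]. For each d | 463:
  d = 1: d(1) · μ(463/1) = 1 · -1 = -1
  d = 463: d(463) · μ(463/463) = 2 · 1 = 2
Summing: (d * μ)(463) = -1 + 2 = 1.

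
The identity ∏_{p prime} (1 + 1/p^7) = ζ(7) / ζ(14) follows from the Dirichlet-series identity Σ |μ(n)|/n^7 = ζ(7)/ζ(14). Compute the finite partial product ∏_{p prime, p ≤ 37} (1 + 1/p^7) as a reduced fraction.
∏ = 228018297549409144061012751313154880100808796638571013381923478410878979964928/226144123234654878853445211850814351110881099376313221108562837934941141853125

The primes p ≤ 37 are [2, 3, 5, 7, 11, 13, 17, 19, 23, 29, 31, 37]. For each, (1 + 1/p^7) = (p^7 + 1)/p^7. Multiplying these fractions over p ∈ [2, 3, 5, 7, 11, 13, 17, 19, 23, 29, 31, 37] gives 228018297549409144061012751313154880100808796638571013381923478410878979964928/226144123234654878853445211850814351110881099376313221108562837934941141853125. (In the limit P → ∞ this tends to ζ(7)/ζ(14).)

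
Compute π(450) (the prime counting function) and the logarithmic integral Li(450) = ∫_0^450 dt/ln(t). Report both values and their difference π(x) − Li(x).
π(450) = 87;  Li(450) ≈ 93.68;  π(x) − Li(x) ≈ -6.68.

Direct count of primes ≤ 450 gives π(450) = 87. Numerical evaluation of the logarithmic integral gives Li(450) ≈ 93.68. The difference π(x) − Li(x) ≈ -6.68 is typically negative for small/moderate x (Li(x) overestimates), though Littlewood's theorem shows this sign changes infinitely often.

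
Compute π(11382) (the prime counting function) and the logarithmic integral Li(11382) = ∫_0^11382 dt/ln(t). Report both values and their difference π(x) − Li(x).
π(11382) = 1373;  Li(11382) ≈ 1395.12;  π(x) − Li(x) ≈ -22.12.

Direct count of primes ≤ 11382 gives π(11382) = 1373. Numerical evaluation of the logarithmic integral gives Li(11382) ≈ 1395.12. The difference π(x) − Li(x) ≈ -22.12 is typically negative for small/moderate x (Li(x) overestimates), though Littlewood's theorem shows this sign changes infinitely often.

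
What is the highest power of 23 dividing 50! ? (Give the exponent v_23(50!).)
v_23(50!) = 2

Legendre's formula: v_p(n!) = Σ_{k ≥ 1} ⌊n / p^k⌋. For p = 23, n = 50, the terms are:
  ⌊50/23^1⌋ = ⌊50/23⌋ = 2
(the next term ⌊50/23^2⌋ = 0, terminating the sum). Summing: v_23(50!) = 2 = 2.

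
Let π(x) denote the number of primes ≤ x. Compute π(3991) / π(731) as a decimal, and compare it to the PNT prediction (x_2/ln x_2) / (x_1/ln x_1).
π(3991)/π(731) = 550/129 ≈ 4.2636;  PNT prediction ≈ 4.3420.

π(731) = 129 and π(3991) = 550, so π(3991)/π(731) ≈ 4.2636. The PNT-predicted ratio is (3991/ln(3991)) / (731/ln(731)) ≈ 4.3420. The two agree to within a few percent, as expected.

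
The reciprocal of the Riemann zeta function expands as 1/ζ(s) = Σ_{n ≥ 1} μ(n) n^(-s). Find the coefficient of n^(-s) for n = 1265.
μ(1265) = -1

Factor n = 1265 = 5 · 11 · 23. μ(n) = 0 if any exponent ≥ 2 (not squarefree); otherwise μ(n) = (−1)^{ω(n)} where ω(n) is the number of distinct prime factors. Applying: μ(1265) = -1.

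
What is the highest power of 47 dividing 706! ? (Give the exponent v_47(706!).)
v_47(706!) = 15

Legendre's formula: v_p(n!) = Σ_{k ≥ 1} ⌊n / p^k⌋. For p = 47, n = 706, the terms are:
  ⌊706/47^1⌋ = ⌊706/47⌋ = 15
(the next term ⌊706/47^2⌋ = 0, terminating the sum). Summing: v_47(706!) = 15 = 15.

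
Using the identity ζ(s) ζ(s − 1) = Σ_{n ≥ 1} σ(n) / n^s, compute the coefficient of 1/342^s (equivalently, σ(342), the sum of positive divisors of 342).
σ(342) = 780

In the product (Σ m^0/m^s)(Σ k / k^s) = Σ (Σ_{d | n} d) / n^s, the coefficient of 1/n^s is σ(n) = Σ_{d | n} d. For n = 342, divisors are [1, 2, 3, 6, 9, 18, 19, 38, 57, 114, 171, 342]; summing: σ(342) = 780.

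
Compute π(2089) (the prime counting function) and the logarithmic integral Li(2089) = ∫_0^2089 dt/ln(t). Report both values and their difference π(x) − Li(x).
π(2089) = 316;  Li(2089) ≈ 326.48;  π(x) − Li(x) ≈ -10.48.

Direct count of primes ≤ 2089 gives π(2089) = 316. Numerical evaluation of the logarithmic integral gives Li(2089) ≈ 326.48. The difference π(x) − Li(x) ≈ -10.48 is typically negative for small/moderate x (Li(x) overestimates), though Littlewood's theorem shows this sign changes infinitely often.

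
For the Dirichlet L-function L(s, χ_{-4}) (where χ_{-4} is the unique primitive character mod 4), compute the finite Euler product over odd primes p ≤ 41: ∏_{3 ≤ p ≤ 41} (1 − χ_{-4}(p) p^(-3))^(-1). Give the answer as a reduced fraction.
∏ = 317583502136600214370347226405/327754858760764671044087709696

The odd primes p ≤ 41 are [3, 5, 7, 11, 13, 17, 19, 23, 29, 31, 37, 41]. For each, χ(p) = 1 if p ≡ 1 mod 4, χ(p) = −1 if p ≡ 3 mod 4. Taking (1 − χ(p)/p^3)^(-1) = p^3/(p^3 − χ(p)): (1 − (-1)/3^3)^(-1) · (1 − (1)/5^3)^(-1) · (1 − (-1)/7^3)^(-1) · (1 − (-1)/11^3)^(-1) · (1 − (1)/13^3)^(-1) · (1 − (1)/17^3)^(-1) · (1 − (-1)/19^3)^(-1) · (1 − (-1)/23^3)^(-1) · (1 − (1)/29^3)^(-1) · (1 − (-1)/31^3)^(-1) · (1 − (1)/37^3)^(-1) · (1 − (1)/41^3)^(-1) = 317583502136600214370347226405/327754858760764671044087709696.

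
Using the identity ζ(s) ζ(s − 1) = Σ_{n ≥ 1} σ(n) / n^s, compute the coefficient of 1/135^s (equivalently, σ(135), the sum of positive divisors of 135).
σ(135) = 240

In the product (Σ m^0/m^s)(Σ k / k^s) = Σ (Σ_{d | n} d) / n^s, the coefficient of 1/n^s is σ(n) = Σ_{d | n} d. For n = 135, divisors are [1, 3, 5, 9, 15, 27, 45, 135]; summing: σ(135) = 240.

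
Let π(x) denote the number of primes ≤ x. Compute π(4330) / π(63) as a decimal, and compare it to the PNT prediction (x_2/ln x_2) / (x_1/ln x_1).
π(4330)/π(63) = 591/18 ≈ 32.8333;  PNT prediction ≈ 34.0078.

π(63) = 18 and π(4330) = 591, so π(4330)/π(63) ≈ 32.8333. The PNT-predicted ratio is (4330/ln(4330)) / (63/ln(63)) ≈ 34.0078. The two agree to within a few percent, as expected.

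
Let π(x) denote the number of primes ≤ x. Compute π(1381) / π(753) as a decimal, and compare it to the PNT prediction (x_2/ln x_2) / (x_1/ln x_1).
π(1381)/π(753) = 221/133 ≈ 1.6617;  PNT prediction ≈ 1.6802.

π(753) = 133 and π(1381) = 221, so π(1381)/π(753) ≈ 1.6617. The PNT-predicted ratio is (1381/ln(1381)) / (753/ln(753)) ≈ 1.6802. The two agree to within a few percent, as expected.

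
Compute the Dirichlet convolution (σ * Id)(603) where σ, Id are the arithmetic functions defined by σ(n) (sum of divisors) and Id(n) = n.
(σ * Id)(603) = 4590

Divisors of 603: [1, 3, 9, 67, 201, 603]. For each d | 603:
  d = 1: σ(1) · Id(603/1) = 1 · 603 = 603
  d = 3: σ(3) · Id(603/3) = 4 · 201 = 804
  d = 9: σ(9) · Id(603/9) = 13 · 67 = 871
  d = 67: σ(67) · Id(603/67) = 68 · 9 = 612
  d = 201: σ(201) · Id(603/201) = 272 · 3 = 816
  d = 603: σ(603) · Id(603/603) = 884 · 1 = 884
Summing: (σ * Id)(603) = 603 + 804 + 871 + 612 + 816 + 884 = 4590.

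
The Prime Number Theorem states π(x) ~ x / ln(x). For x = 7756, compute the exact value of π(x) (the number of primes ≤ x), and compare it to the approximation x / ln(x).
π(7756) = 983;  x/ln(x) ≈ 865.99;  relative error ≈ 11.90%.

Directly count primes up to 7756: π(7756) = 983. The PNT approximation gives 7756/ln(7756) ≈ 7756/8.95622 ≈ 865.99. Relative error (π(x) − x/ln(x)) / π(x) ≈ 11.90%; the approximation is known to undercount slightly (Li(x) is a better estimate).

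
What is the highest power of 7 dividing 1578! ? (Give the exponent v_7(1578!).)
v_7(1578!) = 261

Legendre's formula: v_p(n!) = Σ_{k ≥ 1} ⌊n / p^k⌋. For p = 7, n = 1578, the terms are:
  ⌊1578/7^1⌋ = ⌊1578/7⌋ = 225
  ⌊1578/7^2⌋ = ⌊1578/49⌋ = 32
  ⌊1578/7^3⌋ = ⌊1578/343⌋ = 4
(the next term ⌊1578/7^4⌋ = 0, terminating the sum). Summing: v_7(1578!) = 225 + 32 + 4 = 261.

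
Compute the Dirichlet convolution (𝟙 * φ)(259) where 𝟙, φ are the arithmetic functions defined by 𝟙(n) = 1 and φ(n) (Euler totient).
(𝟙 * φ)(259) = 259

Divisors of 259: [1, 7, 37, 259]. For each d | 259:
  d = 1: 𝟙(1) · φ(259/1) = 1 · 216 = 216
  d = 7: 𝟙(7) · φ(259/7) = 1 · 36 = 36
  d = 37: 𝟙(37) · φ(259/37) = 1 · 6 = 6
  d = 259: 𝟙(259) · φ(259/259) = 1 · 1 = 1
Summing: (𝟙 * φ)(259) = 216 + 36 + 6 + 1 = 259.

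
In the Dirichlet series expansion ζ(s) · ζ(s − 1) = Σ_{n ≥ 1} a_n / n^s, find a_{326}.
σ(326) = 492

In the product (Σ m^0/m^s)(Σ k / k^s) = Σ (Σ_{d | n} d) / n^s, the coefficient of 1/n^s is σ(n) = Σ_{d | n} d. For n = 326, divisors are [1, 2, 163, 326]; summing: σ(326) = 492.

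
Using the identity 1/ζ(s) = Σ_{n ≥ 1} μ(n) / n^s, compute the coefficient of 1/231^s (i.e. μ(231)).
μ(231) = -1

Factor n = 231 = 3 · 7 · 11. μ(n) = 0 if any exponent ≥ 2 (not squarefree); otherwise μ(n) = (−1)^{ω(n)} where ω(n) is the number of distinct prime factors. Applying: μ(231) = -1.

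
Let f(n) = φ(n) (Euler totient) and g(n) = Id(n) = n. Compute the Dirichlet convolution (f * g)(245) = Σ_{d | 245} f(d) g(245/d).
(φ * Id)(245) = 1197

Divisors of 245: [1, 5, 7, 35, 49, 245]. For each d | 245:
  d = 1: φ(1) · Id(245/1) = 1 · 245 = 245
  d = 5: φ(5) · Id(245/5) = 4 · 49 = 196
  d = 7: φ(7) · Id(245/7) = 6 · 35 = 210
  d = 35: φ(35) · Id(245/35) = 24 · 7 = 168
  d = 49: φ(49) · Id(245/49) = 42 · 5 = 210
  d = 245: φ(245) · Id(245/245) = 168 · 1 = 168
Summing: (φ * Id)(245) = 245 + 196 + 210 + 168 + 210 + 168 = 1197.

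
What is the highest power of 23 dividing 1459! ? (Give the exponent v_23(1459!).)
v_23(1459!) = 65

Legendre's formula: v_p(n!) = Σ_{k ≥ 1} ⌊n / p^k⌋. For p = 23, n = 1459, the terms are:
  ⌊1459/23^1⌋ = ⌊1459/23⌋ = 63
  ⌊1459/23^2⌋ = ⌊1459/529⌋ = 2
(the next term ⌊1459/23^3⌋ = 0, terminating the sum). Summing: v_23(1459!) = 63 + 2 = 65.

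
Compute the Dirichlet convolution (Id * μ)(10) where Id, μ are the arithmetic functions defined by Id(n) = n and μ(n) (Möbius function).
(Id * μ)(10) = 4

Divisors of 10: [1, 2, 5, 10]. For each d | 10:
  d = 1: Id(1) · μ(10/1) = 1 · 1 = 1
  d = 2: Id(2) · μ(10/2) = 2 · -1 = -2
  d = 5: Id(5) · μ(10/5) = 5 · -1 = -5
  d = 10: Id(10) · μ(10/10) = 10 · 1 = 10
Summing: (Id * μ)(10) = 1 + -2 + -5 + 10 = 4.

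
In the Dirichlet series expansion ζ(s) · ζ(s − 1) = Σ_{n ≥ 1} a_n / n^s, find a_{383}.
σ(383) = 384

In the product (Σ m^0/m^s)(Σ k / k^s) = Σ (Σ_{d | n} d) / n^s, the coefficient of 1/n^s is σ(n) = Σ_{d | n} d. For n = 383, divisors are [1, 383]; summing: σ(383) = 384.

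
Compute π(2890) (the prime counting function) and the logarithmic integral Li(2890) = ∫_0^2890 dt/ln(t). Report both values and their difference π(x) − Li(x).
π(2890) = 418;  Li(2890) ≈ 428.99;  π(x) − Li(x) ≈ -10.99.

Direct count of primes ≤ 2890 gives π(2890) = 418. Numerical evaluation of the logarithmic integral gives Li(2890) ≈ 428.99. The difference π(x) − Li(x) ≈ -10.99 is typically negative for small/moderate x (Li(x) overestimates), though Littlewood's theorem shows this sign changes infinitely often.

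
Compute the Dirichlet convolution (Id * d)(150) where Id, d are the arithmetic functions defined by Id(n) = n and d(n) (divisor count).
(Id * d)(150) = 760

Divisors of 150: [1, 2, 3, 5, 6, 10, 15, 25, 30, 50, 75, 150]. For each d | 150:
  d = 1: Id(1) · d(150/1) = 1 · 12 = 12
  d = 2: Id(2) · d(150/2) = 2 · 6 = 12
  d = 3: Id(3) · d(150/3) = 3 · 6 = 18
  d = 5: Id(5) · d(150/5) = 5 · 8 = 40
  d = 6: Id(6) · d(150/6) = 6 · 3 = 18
  d = 10: Id(10) · d(150/10) = 10 · 4 = 40
  d = 15: Id(15) · d(150/15) = 15 · 4 = 60
  d = 25: Id(25) · d(150/25) = 25 · 4 = 100
  d = 30: Id(30) · d(150/30) = 30 · 2 = 60
  d = 50: Id(50) · d(150/50) = 50 · 2 = 100
  d = 75: Id(75) · d(150/75) = 75 · 2 = 150
  d = 150: Id(150) · d(150/150) = 150 · 1 = 150
Summing: (Id * d)(150) = 12 + 12 + 18 + 40 + 18 + 40 + 60 + 100 + 60 + 100 + 150 + 150 = 760.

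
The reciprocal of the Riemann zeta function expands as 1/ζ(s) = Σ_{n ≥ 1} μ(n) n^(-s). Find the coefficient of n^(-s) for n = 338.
μ(338) = 0

Factor n = 338 = 2 · 13^2. μ(n) = 0 if any exponent ≥ 2 (not squarefree); otherwise μ(n) = (−1)^{ω(n)} where ω(n) is the number of distinct prime factors. Applying: μ(338) = 0.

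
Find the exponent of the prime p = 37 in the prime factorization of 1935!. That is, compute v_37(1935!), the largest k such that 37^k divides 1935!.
v_37(1935!) = 53

Legendre's formula: v_p(n!) = Σ_{k ≥ 1} ⌊n / p^k⌋. For p = 37, n = 1935, the terms are:
  ⌊1935/37^1⌋ = ⌊1935/37⌋ = 52
  ⌊1935/37^2⌋ = ⌊1935/1369⌋ = 1
(the next term ⌊1935/37^3⌋ = 0, terminating the sum). Summing: v_37(1935!) = 52 + 1 = 53.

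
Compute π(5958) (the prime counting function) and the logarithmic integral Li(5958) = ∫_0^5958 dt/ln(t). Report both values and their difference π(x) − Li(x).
π(5958) = 781;  Li(5958) ≈ 795.58;  π(x) − Li(x) ≈ -14.58.

Direct count of primes ≤ 5958 gives π(5958) = 781. Numerical evaluation of the logarithmic integral gives Li(5958) ≈ 795.58. The difference π(x) − Li(x) ≈ -14.58 is typically negative for small/moderate x (Li(x) overestimates), though Littlewood's theorem shows this sign changes infinitely often.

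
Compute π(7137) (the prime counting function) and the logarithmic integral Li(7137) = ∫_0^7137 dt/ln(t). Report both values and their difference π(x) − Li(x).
π(7137) = 914;  Li(7137) ≈ 929.79;  π(x) − Li(x) ≈ -15.79.

Direct count of primes ≤ 7137 gives π(7137) = 914. Numerical evaluation of the logarithmic integral gives Li(7137) ≈ 929.79. The difference π(x) − Li(x) ≈ -15.79 is typically negative for small/moderate x (Li(x) overestimates), though Littlewood's theorem shows this sign changes infinitely often.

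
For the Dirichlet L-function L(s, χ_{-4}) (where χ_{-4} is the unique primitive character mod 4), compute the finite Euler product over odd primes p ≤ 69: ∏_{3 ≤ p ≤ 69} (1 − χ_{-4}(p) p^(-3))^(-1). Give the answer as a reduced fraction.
∏ = 497044101252700953274063170881740849527845657594881/512972994773739111227016105418519405174088647311360

The odd primes p ≤ 69 are [3, 5, 7, 11, 13, 17, 19, 23, 29, 31, 37, 41, 43, 47, 53, 59, 61, 67]. For each, χ(p) = 1 if p ≡ 1 mod 4, χ(p) = −1 if p ≡ 3 mod 4. Taking (1 − χ(p)/p^3)^(-1) = p^3/(p^3 − χ(p)): (1 − (-1)/3^3)^(-1) · (1 − (1)/5^3)^(-1) · (1 − (-1)/7^3)^(-1) · (1 − (-1)/11^3)^(-1) · (1 − (1)/13^3)^(-1) · (1 − (1)/17^3)^(-1) · (1 − (-1)/19^3)^(-1) · (1 − (-1)/23^3)^(-1) · (1 − (1)/29^3)^(-1) · (1 − (-1)/31^3)^(-1) · (1 − (1)/37^3)^(-1) · (1 − (1)/41^3)^(-1) · (1 − (-1)/43^3)^(-1) · (1 − (-1)/47^3)^(-1) · (1 − (1)/53^3)^(-1) · (1 − (-1)/59^3)^(-1) · (1 − (1)/61^3)^(-1) · (1 − (-1)/67^3)^(-1) = 497044101252700953274063170881740849527845657594881/512972994773739111227016105418519405174088647311360.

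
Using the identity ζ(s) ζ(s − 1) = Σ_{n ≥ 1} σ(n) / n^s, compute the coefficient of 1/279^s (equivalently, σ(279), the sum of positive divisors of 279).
σ(279) = 416

In the product (Σ m^0/m^s)(Σ k / k^s) = Σ (Σ_{d | n} d) / n^s, the coefficient of 1/n^s is σ(n) = Σ_{d | n} d. For n = 279, divisors are [1, 3, 9, 31, 93, 279]; summing: σ(279) = 416.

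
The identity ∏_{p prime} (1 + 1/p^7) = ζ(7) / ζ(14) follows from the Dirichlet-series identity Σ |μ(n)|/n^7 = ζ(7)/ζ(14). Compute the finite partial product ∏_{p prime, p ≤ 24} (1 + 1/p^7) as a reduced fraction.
∏ = 1213055423679013780431254747580653474818754487990016/1203084832226034935165248483197620256588271403484375

The primes p ≤ 24 are [2, 3, 5, 7, 11, 13, 17, 19, 23]. For each, (1 + 1/p^7) = (p^7 + 1)/p^7. Multiplying these fractions over p ∈ [2, 3, 5, 7, 11, 13, 17, 19, 23] gives 1213055423679013780431254747580653474818754487990016/1203084832226034935165248483197620256588271403484375. (In the limit P → ∞ this tends to ζ(7)/ζ(14).)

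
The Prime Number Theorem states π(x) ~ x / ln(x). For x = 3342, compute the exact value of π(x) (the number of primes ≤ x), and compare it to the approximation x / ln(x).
π(3342) = 470;  x/ln(x) ≈ 411.86;  relative error ≈ 12.37%.

Directly count primes up to 3342: π(3342) = 470. The PNT approximation gives 3342/ln(3342) ≈ 3342/8.11432 ≈ 411.86. Relative error (π(x) − x/ln(x)) / π(x) ≈ 12.37%; the approximation is known to undercount slightly (Li(x) is a better estimate).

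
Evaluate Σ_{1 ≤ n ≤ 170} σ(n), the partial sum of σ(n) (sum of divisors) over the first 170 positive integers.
Σ_{n ≤ 170} σ(n) = 23862

Compute σ(n) for each 1 ≤ n ≤ 170: σ(1) = 1, σ(2) = 3, σ(3) = 4, σ(4) = 7, σ(5) = 6, σ(6) = 12, σ(7) = 8, σ(8) = 15, σ(9) = 13, σ(10) = 18, σ(11) = 12, σ(12) = 28, σ(13) = 14, σ(14) = 24, σ(15) = 24, σ(16) = 31, σ(17) = 18, σ(18) = 39, σ(19) = 20, σ(20) = 42, σ(21) = 32, σ(22) = 36, σ(23) = 24, σ(24) = 60, σ(25) = 31, σ(26) = 42, σ(27) = 40, σ(28) = 56, σ(29) = 30, σ(30) = 72, σ(31) = 32, σ(32) = 63, σ(33) = 48, σ(34) = 54, σ(35) = 48, σ(36) = 91, σ(37) = 38, σ(38) = 60, σ(39) = 56, σ(40) = 90, σ(41) = 42, σ(42) = 96, σ(43) = 44, σ(44) = 84, σ(45) = 78, σ(46) = 72, σ(47) = 48, σ(48) = 124, σ(49) = 57, σ(50) = 93, σ(51) = 72, σ(52) = 98, σ(53) = 54, σ(54) = 120, σ(55) = 72, σ(56) = 120, σ(57) = 80, σ(58) = 90, σ(59) = 60, σ(60) = 168, σ(61) = 62, σ(62) = 96, σ(63) = 104, σ(64) = 127, σ(65) = 84, σ(66) = 144, σ(67) = 68, σ(68) = 126, σ(69) = 96, σ(70) = 144, σ(71) = 72, σ(72) = 195, σ(73) = 74, σ(74) = 114, σ(75) = 124, σ(76) = 140, σ(77) = 96, σ(78) = 168, σ(79) = 80, σ(80) = 186, σ(81) = 121, σ(82) = 126, σ(83) = 84, σ(84) = 224, σ(85) = 108, σ(86) = 132, σ(87) = 120, σ(88) = 180, σ(89) = 90, σ(90) = 234, σ(91) = 112, σ(92) = 168, σ(93) = 128, σ(94) = 144, σ(95) = 120, σ(96) = 252, σ(97) = 98, σ(98) = 171, σ(99) = 156, σ(100) = 217, σ(101) = 102, σ(102) = 216, σ(103) = 104, σ(104) = 210, σ(105) = 192, σ(106) = 162, σ(107) = 108, σ(108) = 280, σ(109) = 110, σ(110) = 216, σ(111) = 152, σ(112) = 248, σ(113) = 114, σ(114) = 240, σ(115) = 144, σ(116) = 210, σ(117) = 182, σ(118) = 180, σ(119) = 144, σ(120) = 360, σ(121) = 133, σ(122) = 186, σ(123) = 168, σ(124) = 224, σ(125) = 156, σ(126) = 312, σ(127) = 128, σ(128) = 255, σ(129) = 176, σ(130) = 252, σ(131) = 132, σ(132) = 336, σ(133) = 160, σ(134) = 204, σ(135) = 240, σ(136) = 270, σ(137) = 138, σ(138) = 288, σ(139) = 140, σ(140) = 336, σ(141) = 192, σ(142) = 216, σ(143) = 168, σ(144) = 403, σ(145) = 180, σ(146) = 222, σ(147) = 228, σ(148) = 266, σ(149) = 150, σ(150) = 372, σ(151) = 152, σ(152) = 300, σ(153) = 234, σ(154) = 288, σ(155) = 192, σ(156) = 392, σ(157) = 158, σ(158) = 240, σ(159) = 216, σ(160) = 378, σ(161) = 192, σ(162) = 363, σ(163) = 164, σ(164) = 294, σ(165) = 288, σ(166) = 252, σ(167) = 168, σ(168) = 480, σ(169) = 183, σ(170) = 324. Summing all 170 values: 23862. (Average order: Σ_{n ≤ x} σ(n) ~ (π²/12) x². For x = 170, (π²/12)·170² ≈ 23769.30.)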